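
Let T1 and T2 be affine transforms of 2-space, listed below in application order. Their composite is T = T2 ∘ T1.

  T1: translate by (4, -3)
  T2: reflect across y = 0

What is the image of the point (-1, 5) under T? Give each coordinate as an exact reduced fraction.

T1 translate by (4, -3): (-1, 5) → (3, 2)
T2 reflect across y = 0: (3, 2) → (3, -2)

T(p) = (3, -2)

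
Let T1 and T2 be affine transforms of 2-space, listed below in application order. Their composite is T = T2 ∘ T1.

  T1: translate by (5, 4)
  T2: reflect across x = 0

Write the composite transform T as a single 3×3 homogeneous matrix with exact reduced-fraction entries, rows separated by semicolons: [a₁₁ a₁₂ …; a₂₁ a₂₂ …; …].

T = [-1 0 -5; 0 1 4; 0 0 1]

T1 = [1 0 5; 0 1 4; 0 0 1]
T2·T1 = [-1 0 -5; 0 1 4; 0 0 1]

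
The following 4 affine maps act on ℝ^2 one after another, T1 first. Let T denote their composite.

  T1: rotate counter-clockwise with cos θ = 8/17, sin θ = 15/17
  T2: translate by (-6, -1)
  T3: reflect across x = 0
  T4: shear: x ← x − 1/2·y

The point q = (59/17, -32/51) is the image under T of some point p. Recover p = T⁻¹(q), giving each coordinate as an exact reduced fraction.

p = (5/3, -7/3)

T1 = [8/17 -15/17 0; 15/17 8/17 0; 0 0 1]
T2·T1 = [8/17 -15/17 -6; 15/17 8/17 -1; 0 0 1]
T3·…·T1 = [-8/17 15/17 6; 15/17 8/17 -1; 0 0 1]
T4·…·T1 = [-31/34 11/17 13/2; 15/17 8/17 -1; 0 0 1]
det M = -1; M⁻¹ = [-8/17 11/17 63/17; 15/17 31/34 -82/17; 0 0 1]
M⁻¹ · (59/17, -32/51)ᵀ = (5/3, -7/3)ᵀ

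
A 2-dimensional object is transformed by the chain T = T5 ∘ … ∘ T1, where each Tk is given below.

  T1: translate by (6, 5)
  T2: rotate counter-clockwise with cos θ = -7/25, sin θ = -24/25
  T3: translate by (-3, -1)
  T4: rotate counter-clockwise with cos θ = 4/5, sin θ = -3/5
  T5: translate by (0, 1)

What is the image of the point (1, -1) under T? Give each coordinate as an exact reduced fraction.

T1 translate by (6, 5): (1, -1) → (7, 4)
T2 rotate counter-clockwise with cos θ = -7/25, sin θ = -24/25: (7, 4) → (47/25, -196/25)
T3 translate by (-3, -1): (47/25, -196/25) → (-28/25, -221/25)
T4 rotate counter-clockwise with cos θ = 4/5, sin θ = -3/5: (-28/25, -221/25) → (-31/5, -32/5)
T5 translate by (0, 1): (-31/5, -32/5) → (-31/5, -27/5)

T(p) = (-31/5, -27/5)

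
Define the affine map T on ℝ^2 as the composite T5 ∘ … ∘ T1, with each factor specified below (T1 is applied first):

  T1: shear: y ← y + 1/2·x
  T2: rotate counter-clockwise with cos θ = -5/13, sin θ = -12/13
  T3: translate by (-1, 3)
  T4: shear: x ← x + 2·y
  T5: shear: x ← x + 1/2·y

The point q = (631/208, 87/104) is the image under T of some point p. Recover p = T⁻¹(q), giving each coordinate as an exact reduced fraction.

T1 = [1 0 0; 1/2 1 0; 0 0 1]
T2·T1 = [1/13 12/13 0; -29/26 -5/13 0; 0 0 1]
T3·…·T1 = [1/13 12/13 -1; -29/26 -5/13 3; 0 0 1]
T4·…·T1 = [-28/13 2/13 5; -29/26 -5/13 3; 0 0 1]
T5·…·T1 = [-141/52 -1/26 13/2; -29/26 -5/13 3; 0 0 1]
det M = 1; M⁻¹ = [-5/13 1/26 31/13; 29/26 -141/52 23/26; 0 0 1]
M⁻¹ · (631/208, 87/104)ᵀ = (5/4, 2)ᵀ

p = (5/4, 2)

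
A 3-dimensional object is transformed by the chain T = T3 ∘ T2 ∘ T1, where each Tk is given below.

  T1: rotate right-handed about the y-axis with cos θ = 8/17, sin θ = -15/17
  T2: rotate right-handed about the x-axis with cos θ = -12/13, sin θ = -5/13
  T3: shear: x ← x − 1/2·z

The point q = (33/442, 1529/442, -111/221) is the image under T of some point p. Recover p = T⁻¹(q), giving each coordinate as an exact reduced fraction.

T1 = [8/17 0 -15/17 0; 0 1 0 0; 15/17 0 8/17 0; 0 0 0 1]
T2·T1 = [8/17 0 -15/17 0; 75/221 -12/13 40/221 0; -180/221 -5/13 -96/221 0; 0 0 0 1]
T3·…·T1 = [194/221 5/26 -147/221 0; 75/221 -12/13 40/221 0; -180/221 -5/13 -96/221 0; 0 0 0 1]
det M = 1; M⁻¹ = [8/17 75/221 -128/221 0; 0 -12/13 -5/13 0; -15/17 40/221 -387/442 0; 0 0 0 1]
M⁻¹ · (33/442, 1529/442, -111/221)ᵀ = (3/2, -3, 1)ᵀ

p = (3/2, -3, 1)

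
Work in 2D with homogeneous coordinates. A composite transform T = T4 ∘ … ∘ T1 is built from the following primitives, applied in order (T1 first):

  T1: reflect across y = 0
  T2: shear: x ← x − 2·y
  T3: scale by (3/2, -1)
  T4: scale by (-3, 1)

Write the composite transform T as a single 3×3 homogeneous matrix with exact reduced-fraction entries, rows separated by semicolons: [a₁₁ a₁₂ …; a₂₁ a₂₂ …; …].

T = [-9/2 -9 0; 0 1 0; 0 0 1]

T1 = [1 0 0; 0 -1 0; 0 0 1]
T2·T1 = [1 2 0; 0 -1 0; 0 0 1]
T3·…·T1 = [3/2 3 0; 0 1 0; 0 0 1]
T4·…·T1 = [-9/2 -9 0; 0 1 0; 0 0 1]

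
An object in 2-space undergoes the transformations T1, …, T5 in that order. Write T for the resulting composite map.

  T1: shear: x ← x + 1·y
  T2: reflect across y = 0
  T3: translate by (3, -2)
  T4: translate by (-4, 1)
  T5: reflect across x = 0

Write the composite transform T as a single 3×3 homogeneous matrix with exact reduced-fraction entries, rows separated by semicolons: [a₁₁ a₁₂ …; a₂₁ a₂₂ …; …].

T = [-1 -1 1; 0 -1 -1; 0 0 1]

T1 = [1 1 0; 0 1 0; 0 0 1]
T2·T1 = [1 1 0; 0 -1 0; 0 0 1]
T3·…·T1 = [1 1 3; 0 -1 -2; 0 0 1]
T4·…·T1 = [1 1 -1; 0 -1 -1; 0 0 1]
T5·…·T1 = [-1 -1 1; 0 -1 -1; 0 0 1]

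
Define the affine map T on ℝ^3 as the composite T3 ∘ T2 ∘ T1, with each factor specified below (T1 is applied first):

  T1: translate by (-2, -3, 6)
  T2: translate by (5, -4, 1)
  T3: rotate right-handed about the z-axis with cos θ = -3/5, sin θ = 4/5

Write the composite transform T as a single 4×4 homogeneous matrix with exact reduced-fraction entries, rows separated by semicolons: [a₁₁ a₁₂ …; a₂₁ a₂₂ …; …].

T1 = [1 0 0 -2; 0 1 0 -3; 0 0 1 6; 0 0 0 1]
T2·T1 = [1 0 0 3; 0 1 0 -7; 0 0 1 7; 0 0 0 1]
T3·…·T1 = [-3/5 -4/5 0 19/5; 4/5 -3/5 0 33/5; 0 0 1 7; 0 0 0 1]

T = [-3/5 -4/5 0 19/5; 4/5 -3/5 0 33/5; 0 0 1 7; 0 0 0 1]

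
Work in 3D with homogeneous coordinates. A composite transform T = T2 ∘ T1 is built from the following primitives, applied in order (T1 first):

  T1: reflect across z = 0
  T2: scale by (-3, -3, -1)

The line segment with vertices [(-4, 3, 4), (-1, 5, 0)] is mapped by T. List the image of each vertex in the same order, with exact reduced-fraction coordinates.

T1 reflect across z = 0: (-4, 3, 4) → (-4, 3, -4); (-1, 5, 0) → (-1, 5, 0)
T2 scale by (-3, -3, -1): (-4, 3, -4) → (12, -9, 4); (-1, 5, 0) → (3, -15, 0)

image vertices: (12, -9, 4), (3, -15, 0)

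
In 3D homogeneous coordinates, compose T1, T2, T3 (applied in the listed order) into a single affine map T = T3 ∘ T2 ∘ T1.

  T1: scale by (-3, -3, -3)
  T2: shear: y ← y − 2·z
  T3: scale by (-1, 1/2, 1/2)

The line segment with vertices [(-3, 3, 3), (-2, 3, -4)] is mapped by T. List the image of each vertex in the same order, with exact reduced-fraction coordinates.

T1 scale by (-3, -3, -3): (-3, 3, 3) → (9, -9, -9); (-2, 3, -4) → (6, -9, 12)
T2 shear: y ← y − 2·z: (9, -9, -9) → (9, 9, -9); (6, -9, 12) → (6, -33, 12)
T3 scale by (-1, 1/2, 1/2): (9, 9, -9) → (-9, 9/2, -9/2); (6, -33, 12) → (-6, -33/2, 6)

image vertices: (-9, 9/2, -9/2), (-6, -33/2, 6)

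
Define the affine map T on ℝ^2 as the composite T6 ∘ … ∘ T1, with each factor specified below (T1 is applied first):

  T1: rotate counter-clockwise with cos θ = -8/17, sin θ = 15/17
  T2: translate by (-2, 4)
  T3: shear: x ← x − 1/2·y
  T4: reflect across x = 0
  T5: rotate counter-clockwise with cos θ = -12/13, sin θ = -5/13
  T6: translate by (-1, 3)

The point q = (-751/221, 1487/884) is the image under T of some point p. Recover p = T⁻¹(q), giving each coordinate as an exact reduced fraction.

p = (-3, 9/4)

T1 = [-8/17 -15/17 0; 15/17 -8/17 0; 0 0 1]
T2·T1 = [-8/17 -15/17 -2; 15/17 -8/17 4; 0 0 1]
T3·…·T1 = [-31/34 -11/17 -4; 15/17 -8/17 4; 0 0 1]
T4·…·T1 = [31/34 11/17 4; 15/17 -8/17 4; 0 0 1]
T5·…·T1 = [-111/221 -172/221 -28/13; -515/442 41/221 -68/13; 0 0 1]
T6·…·T1 = [-111/221 -172/221 -41/13; -515/442 41/221 -29/13; 0 0 1]
det M = -1; M⁻¹ = [-41/221 -172/221 -513/221; -515/442 111/221 -1129/442; 0 0 1]
M⁻¹ · (-751/221, 1487/884)ᵀ = (-3, 9/4)ᵀ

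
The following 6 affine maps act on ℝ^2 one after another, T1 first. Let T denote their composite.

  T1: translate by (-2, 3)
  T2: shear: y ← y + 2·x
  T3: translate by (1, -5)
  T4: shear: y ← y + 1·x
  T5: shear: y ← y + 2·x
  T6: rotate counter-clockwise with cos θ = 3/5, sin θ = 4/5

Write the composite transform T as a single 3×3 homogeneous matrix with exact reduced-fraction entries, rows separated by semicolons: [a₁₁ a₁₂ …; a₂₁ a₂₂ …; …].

T = [-17/5 -4/5 33/5; 19/5 3/5 -31/5; 0 0 1]

T1 = [1 0 -2; 0 1 3; 0 0 1]
T2·T1 = [1 0 -2; 2 1 -1; 0 0 1]
T3·…·T1 = [1 0 -1; 2 1 -6; 0 0 1]
T4·…·T1 = [1 0 -1; 3 1 -7; 0 0 1]
T5·…·T1 = [1 0 -1; 5 1 -9; 0 0 1]
T6·…·T1 = [-17/5 -4/5 33/5; 19/5 3/5 -31/5; 0 0 1]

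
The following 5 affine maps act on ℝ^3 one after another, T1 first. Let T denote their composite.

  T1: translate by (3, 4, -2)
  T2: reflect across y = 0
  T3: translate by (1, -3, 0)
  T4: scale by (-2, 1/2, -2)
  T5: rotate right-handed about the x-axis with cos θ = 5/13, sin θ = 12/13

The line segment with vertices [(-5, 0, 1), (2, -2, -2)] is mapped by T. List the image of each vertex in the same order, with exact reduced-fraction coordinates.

image vertices: (2, -83/26, -32/13), (-12, -217/26, 10/13)

T1 translate by (3, 4, -2): (-5, 0, 1) → (-2, 4, -1); (2, -2, -2) → (5, 2, -4)
T2 reflect across y = 0: (-2, 4, -1) → (-2, -4, -1); (5, 2, -4) → (5, -2, -4)
T3 translate by (1, -3, 0): (-2, -4, -1) → (-1, -7, -1); (5, -2, -4) → (6, -5, -4)
T4 scale by (-2, 1/2, -2): (-1, -7, -1) → (2, -7/2, 2); (6, -5, -4) → (-12, -5/2, 8)
T5 rotate right-handed about the x-axis with cos θ = 5/13, sin θ = 12/13: (2, -7/2, 2) → (2, -83/26, -32/13); (-12, -5/2, 8) → (-12, -217/26, 10/13)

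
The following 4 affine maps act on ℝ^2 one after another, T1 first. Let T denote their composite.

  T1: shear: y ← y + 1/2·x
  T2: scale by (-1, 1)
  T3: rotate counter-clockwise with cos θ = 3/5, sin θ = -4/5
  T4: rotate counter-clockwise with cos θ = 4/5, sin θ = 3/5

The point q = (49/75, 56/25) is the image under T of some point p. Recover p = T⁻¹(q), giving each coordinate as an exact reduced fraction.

p = (0, 7/3)

T1 = [1 0 0; 1/2 1 0; 0 0 1]
T2·T1 = [-1 0 0; 1/2 1 0; 0 0 1]
T3·…·T1 = [-1/5 4/5 0; 11/10 3/5 0; 0 0 1]
T4·…·T1 = [-41/50 7/25 0; 19/25 24/25 0; 0 0 1]
det M = -1; M⁻¹ = [-24/25 7/25 0; 19/25 41/50 0; 0 0 1]
M⁻¹ · (49/75, 56/25)ᵀ = (0, 7/3)ᵀ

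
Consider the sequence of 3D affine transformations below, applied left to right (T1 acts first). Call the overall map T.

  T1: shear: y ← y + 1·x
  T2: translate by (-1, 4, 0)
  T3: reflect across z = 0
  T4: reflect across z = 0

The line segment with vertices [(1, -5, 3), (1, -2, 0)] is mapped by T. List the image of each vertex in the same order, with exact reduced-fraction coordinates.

image vertices: (0, 0, 3), (0, 3, 0)

T1 shear: y ← y + 1·x: (1, -5, 3) → (1, -4, 3); (1, -2, 0) → (1, -1, 0)
T2 translate by (-1, 4, 0): (1, -4, 3) → (0, 0, 3); (1, -1, 0) → (0, 3, 0)
T3 reflect across z = 0: (0, 0, 3) → (0, 0, -3); (0, 3, 0) → (0, 3, 0)
T4 reflect across z = 0: (0, 0, -3) → (0, 0, 3); (0, 3, 0) → (0, 3, 0)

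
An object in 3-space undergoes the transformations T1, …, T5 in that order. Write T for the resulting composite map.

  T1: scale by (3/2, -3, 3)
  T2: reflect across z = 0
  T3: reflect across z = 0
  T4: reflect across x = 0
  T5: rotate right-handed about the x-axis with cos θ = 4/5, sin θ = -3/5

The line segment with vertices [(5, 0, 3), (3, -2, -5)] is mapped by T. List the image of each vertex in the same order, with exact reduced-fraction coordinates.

image vertices: (-15/2, 27/5, 36/5), (-9/2, -21/5, -78/5)

T1 scale by (3/2, -3, 3): (5, 0, 3) → (15/2, 0, 9); (3, -2, -5) → (9/2, 6, -15)
T2 reflect across z = 0: (15/2, 0, 9) → (15/2, 0, -9); (9/2, 6, -15) → (9/2, 6, 15)
T3 reflect across z = 0: (15/2, 0, -9) → (15/2, 0, 9); (9/2, 6, 15) → (9/2, 6, -15)
T4 reflect across x = 0: (15/2, 0, 9) → (-15/2, 0, 9); (9/2, 6, -15) → (-9/2, 6, -15)
T5 rotate right-handed about the x-axis with cos θ = 4/5, sin θ = -3/5: (-15/2, 0, 9) → (-15/2, 27/5, 36/5); (-9/2, 6, -15) → (-9/2, -21/5, -78/5)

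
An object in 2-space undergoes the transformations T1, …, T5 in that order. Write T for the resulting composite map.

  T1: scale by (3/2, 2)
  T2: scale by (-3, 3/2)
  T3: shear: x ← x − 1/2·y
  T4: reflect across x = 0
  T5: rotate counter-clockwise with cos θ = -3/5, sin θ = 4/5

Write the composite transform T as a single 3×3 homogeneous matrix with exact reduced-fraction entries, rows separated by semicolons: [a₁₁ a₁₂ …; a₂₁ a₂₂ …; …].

T1 = [3/2 0 0; 0 2 0; 0 0 1]
T2·T1 = [-9/2 0 0; 0 3 0; 0 0 1]
T3·…·T1 = [-9/2 -3/2 0; 0 3 0; 0 0 1]
T4·…·T1 = [9/2 3/2 0; 0 3 0; 0 0 1]
T5·…·T1 = [-27/10 -33/10 0; 18/5 -3/5 0; 0 0 1]

T = [-27/10 -33/10 0; 18/5 -3/5 0; 0 0 1]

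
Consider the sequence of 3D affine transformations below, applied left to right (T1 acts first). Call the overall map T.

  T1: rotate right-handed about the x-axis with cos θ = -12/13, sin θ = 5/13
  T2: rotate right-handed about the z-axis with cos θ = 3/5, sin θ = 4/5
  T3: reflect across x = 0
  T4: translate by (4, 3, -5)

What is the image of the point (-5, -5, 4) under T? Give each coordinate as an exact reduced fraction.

T1 rotate right-handed about the x-axis with cos θ = -12/13, sin θ = 5/13: (-5, -5, 4) → (-5, 40/13, -73/13)
T2 rotate right-handed about the z-axis with cos θ = 3/5, sin θ = 4/5: (-5, 40/13, -73/13) → (-71/13, -28/13, -73/13)
T3 reflect across x = 0: (-71/13, -28/13, -73/13) → (71/13, -28/13, -73/13)
T4 translate by (4, 3, -5): (71/13, -28/13, -73/13) → (123/13, 11/13, -138/13)

T(p) = (123/13, 11/13, -138/13)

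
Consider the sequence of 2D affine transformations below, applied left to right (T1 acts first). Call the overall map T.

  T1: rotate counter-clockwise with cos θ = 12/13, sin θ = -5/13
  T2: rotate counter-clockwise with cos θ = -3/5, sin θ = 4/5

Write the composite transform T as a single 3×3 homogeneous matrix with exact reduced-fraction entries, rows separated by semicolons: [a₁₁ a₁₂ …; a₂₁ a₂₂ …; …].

T = [-16/65 -63/65 0; 63/65 -16/65 0; 0 0 1]

T1 = [12/13 5/13 0; -5/13 12/13 0; 0 0 1]
T2·T1 = [-16/65 -63/65 0; 63/65 -16/65 0; 0 0 1]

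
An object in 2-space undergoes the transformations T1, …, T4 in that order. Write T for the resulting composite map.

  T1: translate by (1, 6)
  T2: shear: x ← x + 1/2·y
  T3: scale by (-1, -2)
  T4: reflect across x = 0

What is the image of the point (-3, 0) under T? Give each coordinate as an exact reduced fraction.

T1 translate by (1, 6): (-3, 0) → (-2, 6)
T2 shear: x ← x + 1/2·y: (-2, 6) → (1, 6)
T3 scale by (-1, -2): (1, 6) → (-1, -12)
T4 reflect across x = 0: (-1, -12) → (1, -12)

T(p) = (1, -12)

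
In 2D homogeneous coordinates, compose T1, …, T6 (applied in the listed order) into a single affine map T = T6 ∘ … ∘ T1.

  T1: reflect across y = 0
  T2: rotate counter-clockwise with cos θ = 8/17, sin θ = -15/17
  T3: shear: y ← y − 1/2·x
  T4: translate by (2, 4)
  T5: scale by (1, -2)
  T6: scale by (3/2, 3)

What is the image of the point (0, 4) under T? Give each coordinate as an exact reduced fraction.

T(p) = (-39/17, -396/17)

T1 reflect across y = 0: (0, 4) → (0, -4)
T2 rotate counter-clockwise with cos θ = 8/17, sin θ = -15/17: (0, -4) → (-60/17, -32/17)
T3 shear: y ← y − 1/2·x: (-60/17, -32/17) → (-60/17, -2/17)
T4 translate by (2, 4): (-60/17, -2/17) → (-26/17, 66/17)
T5 scale by (1, -2): (-26/17, 66/17) → (-26/17, -132/17)
T6 scale by (3/2, 3): (-26/17, -132/17) → (-39/17, -396/17)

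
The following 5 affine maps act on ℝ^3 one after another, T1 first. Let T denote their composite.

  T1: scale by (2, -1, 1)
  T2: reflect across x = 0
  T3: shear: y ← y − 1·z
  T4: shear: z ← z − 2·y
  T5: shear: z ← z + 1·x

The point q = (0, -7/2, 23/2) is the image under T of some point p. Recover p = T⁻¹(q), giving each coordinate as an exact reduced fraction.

T1 = [2 0 0 0; 0 -1 0 0; 0 0 1 0; 0 0 0 1]
T2·T1 = [-2 0 0 0; 0 -1 0 0; 0 0 1 0; 0 0 0 1]
T3·…·T1 = [-2 0 0 0; 0 -1 -1 0; 0 0 1 0; 0 0 0 1]
T4·…·T1 = [-2 0 0 0; 0 -1 -1 0; 0 2 3 0; 0 0 0 1]
T5·…·T1 = [-2 0 0 0; 0 -1 -1 0; -2 2 3 0; 0 0 0 1]
det M = 2; M⁻¹ = [-1/2 0 0 0; 1 -3 -1 0; -1 2 1 0; 0 0 0 1]
M⁻¹ · (0, -7/2, 23/2)ᵀ = (0, -1, 9/2)ᵀ

p = (0, -1, 9/2)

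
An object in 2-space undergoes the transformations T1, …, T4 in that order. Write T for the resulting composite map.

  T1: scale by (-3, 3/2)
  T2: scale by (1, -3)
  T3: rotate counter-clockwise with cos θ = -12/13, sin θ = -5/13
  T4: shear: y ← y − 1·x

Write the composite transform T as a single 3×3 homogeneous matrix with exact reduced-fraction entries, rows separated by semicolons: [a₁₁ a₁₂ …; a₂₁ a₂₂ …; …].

T = [36/13 -45/26 0; -21/13 153/26 0; 0 0 1]

T1 = [-3 0 0; 0 3/2 0; 0 0 1]
T2·T1 = [-3 0 0; 0 -9/2 0; 0 0 1]
T3·…·T1 = [36/13 -45/26 0; 15/13 54/13 0; 0 0 1]
T4·…·T1 = [36/13 -45/26 0; -21/13 153/26 0; 0 0 1]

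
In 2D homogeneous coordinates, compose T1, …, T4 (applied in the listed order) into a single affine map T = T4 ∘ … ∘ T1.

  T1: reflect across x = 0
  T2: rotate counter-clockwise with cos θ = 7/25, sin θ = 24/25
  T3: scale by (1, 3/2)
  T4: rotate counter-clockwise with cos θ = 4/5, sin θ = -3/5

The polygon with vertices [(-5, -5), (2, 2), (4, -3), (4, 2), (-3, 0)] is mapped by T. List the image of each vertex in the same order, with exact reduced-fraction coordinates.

image vertices: (401/50, 9/25), (-401/125, -18/125), (-701/250, -834/125), (-673/125, -264/125), (408/125, 369/125)

T1 reflect across x = 0: (-5, -5) → (5, -5); (2, 2) → (-2, 2); (4, -3) → (-4, -3); (4, 2) → (-4, 2); (-3, 0) → (3, 0)
T2 rotate counter-clockwise with cos θ = 7/25, sin θ = 24/25: (5, -5) → (31/5, 17/5); (-2, 2) → (-62/25, -34/25); (-4, -3) → (44/25, -117/25); (-4, 2) → (-76/25, -82/25); (3, 0) → (21/25, 72/25)
T3 scale by (1, 3/2): (31/5, 17/5) → (31/5, 51/10); (-62/25, -34/25) → (-62/25, -51/25); (44/25, -117/25) → (44/25, -351/50); (-76/25, -82/25) → (-76/25, -123/25); (21/25, 72/25) → (21/25, 108/25)
T4 rotate counter-clockwise with cos θ = 4/5, sin θ = -3/5: (31/5, 51/10) → (401/50, 9/25); (-62/25, -51/25) → (-401/125, -18/125); (44/25, -351/50) → (-701/250, -834/125); (-76/25, -123/25) → (-673/125, -264/125); (21/25, 108/25) → (408/125, 369/125)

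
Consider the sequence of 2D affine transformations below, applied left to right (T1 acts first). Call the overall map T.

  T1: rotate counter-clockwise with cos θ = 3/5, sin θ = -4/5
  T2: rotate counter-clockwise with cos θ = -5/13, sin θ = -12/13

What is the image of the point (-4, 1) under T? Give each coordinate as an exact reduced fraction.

T(p) = (268/65, 1/65)

T1 rotate counter-clockwise with cos θ = 3/5, sin θ = -4/5: (-4, 1) → (-8/5, 19/5)
T2 rotate counter-clockwise with cos θ = -5/13, sin θ = -12/13: (-8/5, 19/5) → (268/65, 1/65)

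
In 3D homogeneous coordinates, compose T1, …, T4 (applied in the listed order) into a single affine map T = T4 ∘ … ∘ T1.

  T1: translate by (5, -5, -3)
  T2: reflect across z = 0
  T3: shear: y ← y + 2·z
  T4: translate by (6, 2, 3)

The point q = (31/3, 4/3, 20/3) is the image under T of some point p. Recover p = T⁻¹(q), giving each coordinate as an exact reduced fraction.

p = (-2/3, -3, -2/3)

T1 = [1 0 0 5; 0 1 0 -5; 0 0 1 -3; 0 0 0 1]
T2·T1 = [1 0 0 5; 0 1 0 -5; 0 0 -1 3; 0 0 0 1]
T3·…·T1 = [1 0 0 5; 0 1 -2 1; 0 0 -1 3; 0 0 0 1]
T4·…·T1 = [1 0 0 11; 0 1 -2 3; 0 0 -1 6; 0 0 0 1]
det M = -1; M⁻¹ = [1 0 0 -11; 0 1 -2 9; 0 0 -1 6; 0 0 0 1]
M⁻¹ · (31/3, 4/3, 20/3)ᵀ = (-2/3, -3, -2/3)ᵀ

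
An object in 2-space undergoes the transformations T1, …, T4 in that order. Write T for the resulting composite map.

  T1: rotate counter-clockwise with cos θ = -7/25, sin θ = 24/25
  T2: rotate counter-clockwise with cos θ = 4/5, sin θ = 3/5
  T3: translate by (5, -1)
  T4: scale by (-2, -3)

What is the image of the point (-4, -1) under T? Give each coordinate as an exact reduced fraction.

T(p) = (-88/5, 39/5)

T1 rotate counter-clockwise with cos θ = -7/25, sin θ = 24/25: (-4, -1) → (52/25, -89/25)
T2 rotate counter-clockwise with cos θ = 4/5, sin θ = 3/5: (52/25, -89/25) → (19/5, -8/5)
T3 translate by (5, -1): (19/5, -8/5) → (44/5, -13/5)
T4 scale by (-2, -3): (44/5, -13/5) → (-88/5, 39/5)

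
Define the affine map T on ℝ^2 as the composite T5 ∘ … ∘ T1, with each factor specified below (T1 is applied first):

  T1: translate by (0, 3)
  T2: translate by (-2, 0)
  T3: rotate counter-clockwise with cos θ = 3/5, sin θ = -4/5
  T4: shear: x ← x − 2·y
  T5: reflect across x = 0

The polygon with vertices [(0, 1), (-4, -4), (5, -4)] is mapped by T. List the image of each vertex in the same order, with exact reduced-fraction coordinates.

image vertices: (6, 4), (64/5, 21/5), (-7, -3)

T1 translate by (0, 3): (0, 1) → (0, 4); (-4, -4) → (-4, -1); (5, -4) → (5, -1)
T2 translate by (-2, 0): (0, 4) → (-2, 4); (-4, -1) → (-6, -1); (5, -1) → (3, -1)
T3 rotate counter-clockwise with cos θ = 3/5, sin θ = -4/5: (-2, 4) → (2, 4); (-6, -1) → (-22/5, 21/5); (3, -1) → (1, -3)
T4 shear: x ← x − 2·y: (2, 4) → (-6, 4); (-22/5, 21/5) → (-64/5, 21/5); (1, -3) → (7, -3)
T5 reflect across x = 0: (-6, 4) → (6, 4); (-64/5, 21/5) → (64/5, 21/5); (7, -3) → (-7, -3)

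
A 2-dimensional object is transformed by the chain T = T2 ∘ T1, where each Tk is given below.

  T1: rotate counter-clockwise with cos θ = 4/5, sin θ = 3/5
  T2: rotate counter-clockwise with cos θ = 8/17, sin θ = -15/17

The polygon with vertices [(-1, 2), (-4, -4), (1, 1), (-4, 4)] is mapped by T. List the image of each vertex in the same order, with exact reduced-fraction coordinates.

image vertices: (-1/17, 38/17), (-452/85, -164/85), (113/85, 41/85), (-164/85, 452/85)

T1 rotate counter-clockwise with cos θ = 4/5, sin θ = 3/5: (-1, 2) → (-2, 1); (-4, -4) → (-4/5, -28/5); (1, 1) → (1/5, 7/5); (-4, 4) → (-28/5, 4/5)
T2 rotate counter-clockwise with cos θ = 8/17, sin θ = -15/17: (-2, 1) → (-1/17, 38/17); (-4/5, -28/5) → (-452/85, -164/85); (1/5, 7/5) → (113/85, 41/85); (-28/5, 4/5) → (-164/85, 452/85)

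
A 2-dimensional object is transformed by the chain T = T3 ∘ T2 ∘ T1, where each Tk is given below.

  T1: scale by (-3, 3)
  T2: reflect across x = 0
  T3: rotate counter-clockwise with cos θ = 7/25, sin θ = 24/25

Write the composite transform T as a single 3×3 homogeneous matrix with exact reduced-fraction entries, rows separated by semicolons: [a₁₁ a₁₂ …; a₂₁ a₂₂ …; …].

T1 = [-3 0 0; 0 3 0; 0 0 1]
T2·T1 = [3 0 0; 0 3 0; 0 0 1]
T3·…·T1 = [21/25 -72/25 0; 72/25 21/25 0; 0 0 1]

T = [21/25 -72/25 0; 72/25 21/25 0; 0 0 1]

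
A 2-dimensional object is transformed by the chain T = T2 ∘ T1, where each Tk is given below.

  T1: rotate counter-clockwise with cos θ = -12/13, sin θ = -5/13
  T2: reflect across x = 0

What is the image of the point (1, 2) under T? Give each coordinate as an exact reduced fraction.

T(p) = (2/13, -29/13)

T1 rotate counter-clockwise with cos θ = -12/13, sin θ = -5/13: (1, 2) → (-2/13, -29/13)
T2 reflect across x = 0: (-2/13, -29/13) → (2/13, -29/13)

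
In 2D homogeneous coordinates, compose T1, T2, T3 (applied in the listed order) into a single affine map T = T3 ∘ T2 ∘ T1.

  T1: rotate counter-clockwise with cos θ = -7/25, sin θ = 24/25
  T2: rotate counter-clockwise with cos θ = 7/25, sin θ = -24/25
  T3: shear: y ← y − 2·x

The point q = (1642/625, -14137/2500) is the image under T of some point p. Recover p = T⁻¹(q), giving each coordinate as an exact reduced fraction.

p = (2, -7/4)

T1 = [-7/25 -24/25 0; 24/25 -7/25 0; 0 0 1]
T2·T1 = [527/625 -336/625 0; 336/625 527/625 0; 0 0 1]
T3·…·T1 = [527/625 -336/625 0; -718/625 1199/625 0; 0 0 1]
det M = 1; M⁻¹ = [1199/625 336/625 0; 718/625 527/625 0; 0 0 1]
M⁻¹ · (1642/625, -14137/2500)ᵀ = (2, -7/4)ᵀ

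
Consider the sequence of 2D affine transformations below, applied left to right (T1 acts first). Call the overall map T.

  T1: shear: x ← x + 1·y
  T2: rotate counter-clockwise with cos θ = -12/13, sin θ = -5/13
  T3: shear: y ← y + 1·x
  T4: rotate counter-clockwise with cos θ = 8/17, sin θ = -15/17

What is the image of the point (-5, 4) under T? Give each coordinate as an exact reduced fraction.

T(p) = (7/17, -568/221)

T1 shear: x ← x + 1·y: (-5, 4) → (-1, 4)
T2 rotate counter-clockwise with cos θ = -12/13, sin θ = -5/13: (-1, 4) → (32/13, -43/13)
T3 shear: y ← y + 1·x: (32/13, -43/13) → (32/13, -11/13)
T4 rotate counter-clockwise with cos θ = 8/17, sin θ = -15/17: (32/13, -11/13) → (7/17, -568/221)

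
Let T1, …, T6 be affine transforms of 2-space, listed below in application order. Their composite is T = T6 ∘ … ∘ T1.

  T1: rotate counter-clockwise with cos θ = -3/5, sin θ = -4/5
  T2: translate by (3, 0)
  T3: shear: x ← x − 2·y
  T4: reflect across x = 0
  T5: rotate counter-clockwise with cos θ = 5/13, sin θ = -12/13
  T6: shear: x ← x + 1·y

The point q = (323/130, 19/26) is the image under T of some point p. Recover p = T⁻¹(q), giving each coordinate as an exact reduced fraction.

T1 = [-3/5 4/5 0; -4/5 -3/5 0; 0 0 1]
T2·T1 = [-3/5 4/5 3; -4/5 -3/5 0; 0 0 1]
T3·…·T1 = [1 2 3; -4/5 -3/5 0; 0 0 1]
T4·…·T1 = [-1 -2 -3; -4/5 -3/5 0; 0 0 1]
T5·…·T1 = [-73/65 -86/65 -15/13; 8/13 21/13 36/13; 0 0 1]
T6·…·T1 = [-33/65 19/65 21/13; 8/13 21/13 36/13; 0 0 1]
det M = -1; M⁻¹ = [-21/13 19/65 9/5; 8/13 33/65 -12/5; 0 0 1]
M⁻¹ · (323/130, 19/26)ᵀ = (-2, -1/2)ᵀ

p = (-2, -1/2)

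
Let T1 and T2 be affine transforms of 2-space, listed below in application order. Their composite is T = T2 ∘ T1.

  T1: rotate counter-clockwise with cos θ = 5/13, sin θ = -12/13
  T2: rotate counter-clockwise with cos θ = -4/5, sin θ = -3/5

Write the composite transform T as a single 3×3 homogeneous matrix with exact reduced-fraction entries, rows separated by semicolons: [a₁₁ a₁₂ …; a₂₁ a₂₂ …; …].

T1 = [5/13 12/13 0; -12/13 5/13 0; 0 0 1]
T2·T1 = [-56/65 -33/65 0; 33/65 -56/65 0; 0 0 1]

T = [-56/65 -33/65 0; 33/65 -56/65 0; 0 0 1]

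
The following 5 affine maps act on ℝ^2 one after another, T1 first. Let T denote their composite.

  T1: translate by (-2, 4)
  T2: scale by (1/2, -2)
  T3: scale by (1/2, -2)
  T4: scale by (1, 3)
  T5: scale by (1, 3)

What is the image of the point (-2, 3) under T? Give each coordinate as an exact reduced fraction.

T(p) = (-1, 252)

T1 translate by (-2, 4): (-2, 3) → (-4, 7)
T2 scale by (1/2, -2): (-4, 7) → (-2, -14)
T3 scale by (1/2, -2): (-2, -14) → (-1, 28)
T4 scale by (1, 3): (-1, 28) → (-1, 84)
T5 scale by (1, 3): (-1, 84) → (-1, 252)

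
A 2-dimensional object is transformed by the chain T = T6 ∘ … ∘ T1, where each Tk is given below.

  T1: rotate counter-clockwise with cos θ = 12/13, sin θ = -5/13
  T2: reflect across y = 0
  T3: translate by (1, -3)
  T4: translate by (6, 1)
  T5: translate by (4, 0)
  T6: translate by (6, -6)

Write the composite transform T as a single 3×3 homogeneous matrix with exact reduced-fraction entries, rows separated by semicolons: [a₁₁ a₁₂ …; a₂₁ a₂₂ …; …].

T = [12/13 5/13 17; 5/13 -12/13 -8; 0 0 1]

T1 = [12/13 5/13 0; -5/13 12/13 0; 0 0 1]
T2·T1 = [12/13 5/13 0; 5/13 -12/13 0; 0 0 1]
T3·…·T1 = [12/13 5/13 1; 5/13 -12/13 -3; 0 0 1]
T4·…·T1 = [12/13 5/13 7; 5/13 -12/13 -2; 0 0 1]
T5·…·T1 = [12/13 5/13 11; 5/13 -12/13 -2; 0 0 1]
T6·…·T1 = [12/13 5/13 17; 5/13 -12/13 -8; 0 0 1]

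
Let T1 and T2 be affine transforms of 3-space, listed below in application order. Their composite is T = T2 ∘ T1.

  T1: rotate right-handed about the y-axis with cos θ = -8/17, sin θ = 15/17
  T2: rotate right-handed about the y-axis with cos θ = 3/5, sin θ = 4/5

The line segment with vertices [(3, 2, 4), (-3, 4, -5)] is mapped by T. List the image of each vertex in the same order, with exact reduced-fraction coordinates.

T1 rotate right-handed about the y-axis with cos θ = -8/17, sin θ = 15/17: (3, 2, 4) → (36/17, 2, -77/17); (-3, 4, -5) → (-3, 4, 5)
T2 rotate right-handed about the y-axis with cos θ = 3/5, sin θ = 4/5: (36/17, 2, -77/17) → (-40/17, 2, -75/17); (-3, 4, 5) → (11/5, 4, 27/5)

image vertices: (-40/17, 2, -75/17), (11/5, 4, 27/5)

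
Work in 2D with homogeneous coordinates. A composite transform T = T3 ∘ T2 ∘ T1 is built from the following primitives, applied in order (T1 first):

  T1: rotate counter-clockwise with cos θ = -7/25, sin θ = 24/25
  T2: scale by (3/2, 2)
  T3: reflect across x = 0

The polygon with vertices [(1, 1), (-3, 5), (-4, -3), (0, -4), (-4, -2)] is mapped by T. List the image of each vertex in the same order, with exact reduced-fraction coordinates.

image vertices: (93/50, 34/25), (297/50, -214/25), (-6, -6), (-144/25, 56/25), (-114/25, -164/25)

T1 rotate counter-clockwise with cos θ = -7/25, sin θ = 24/25: (1, 1) → (-31/25, 17/25); (-3, 5) → (-99/25, -107/25); (-4, -3) → (4, -3); (0, -4) → (96/25, 28/25); (-4, -2) → (76/25, -82/25)
T2 scale by (3/2, 2): (-31/25, 17/25) → (-93/50, 34/25); (-99/25, -107/25) → (-297/50, -214/25); (4, -3) → (6, -6); (96/25, 28/25) → (144/25, 56/25); (76/25, -82/25) → (114/25, -164/25)
T3 reflect across x = 0: (-93/50, 34/25) → (93/50, 34/25); (-297/50, -214/25) → (297/50, -214/25); (6, -6) → (-6, -6); (144/25, 56/25) → (-144/25, 56/25); (114/25, -164/25) → (-114/25, -164/25)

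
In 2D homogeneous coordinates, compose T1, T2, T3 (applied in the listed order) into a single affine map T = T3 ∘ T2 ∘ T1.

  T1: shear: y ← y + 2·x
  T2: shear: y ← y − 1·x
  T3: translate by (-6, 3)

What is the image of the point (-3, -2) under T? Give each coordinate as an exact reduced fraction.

T1 shear: y ← y + 2·x: (-3, -2) → (-3, -8)
T2 shear: y ← y − 1·x: (-3, -8) → (-3, -5)
T3 translate by (-6, 3): (-3, -5) → (-9, -2)

T(p) = (-9, -2)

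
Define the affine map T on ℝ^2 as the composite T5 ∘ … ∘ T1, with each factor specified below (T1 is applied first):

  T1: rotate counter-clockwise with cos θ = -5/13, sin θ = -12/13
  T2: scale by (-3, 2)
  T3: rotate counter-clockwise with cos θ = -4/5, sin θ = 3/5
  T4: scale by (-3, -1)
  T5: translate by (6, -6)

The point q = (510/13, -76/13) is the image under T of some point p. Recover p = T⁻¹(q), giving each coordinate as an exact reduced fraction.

p = (-2, -4)

T1 = [-5/13 12/13 0; -12/13 -5/13 0; 0 0 1]
T2·T1 = [15/13 -36/13 0; -24/13 -10/13 0; 0 0 1]
T3·…·T1 = [12/65 174/65 0; 141/65 -68/65 0; 0 0 1]
T4·…·T1 = [-36/65 -522/65 0; -141/65 68/65 0; 0 0 1]
T5·…·T1 = [-36/65 -522/65 6; -141/65 68/65 -6; 0 0 1]
det M = -18; M⁻¹ = [-34/585 -29/65 -454/195; -47/390 2/65 59/65; 0 0 1]
M⁻¹ · (510/13, -76/13)ᵀ = (-2, -4)ᵀ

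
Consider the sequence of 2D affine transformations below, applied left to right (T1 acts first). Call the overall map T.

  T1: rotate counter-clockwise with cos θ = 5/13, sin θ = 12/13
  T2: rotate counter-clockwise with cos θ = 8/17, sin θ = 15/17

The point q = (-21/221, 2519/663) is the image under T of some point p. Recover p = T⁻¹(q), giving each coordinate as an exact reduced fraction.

p = (3, -7/3)

T1 = [5/13 -12/13 0; 12/13 5/13 0; 0 0 1]
T2·T1 = [-140/221 -171/221 0; 171/221 -140/221 0; 0 0 1]
det M = 1; M⁻¹ = [-140/221 171/221 0; -171/221 -140/221 0; 0 0 1]
M⁻¹ · (-21/221, 2519/663)ᵀ = (3, -7/3)ᵀ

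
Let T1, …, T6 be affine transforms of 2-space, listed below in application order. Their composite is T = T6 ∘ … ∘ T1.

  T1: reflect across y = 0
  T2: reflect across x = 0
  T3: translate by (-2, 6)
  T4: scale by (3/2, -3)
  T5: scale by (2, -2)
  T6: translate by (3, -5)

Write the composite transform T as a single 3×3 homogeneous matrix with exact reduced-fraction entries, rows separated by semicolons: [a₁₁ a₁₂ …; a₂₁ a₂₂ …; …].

T = [-3 0 -3; 0 -6 31; 0 0 1]

T1 = [1 0 0; 0 -1 0; 0 0 1]
T2·T1 = [-1 0 0; 0 -1 0; 0 0 1]
T3·…·T1 = [-1 0 -2; 0 -1 6; 0 0 1]
T4·…·T1 = [-3/2 0 -3; 0 3 -18; 0 0 1]
T5·…·T1 = [-3 0 -6; 0 -6 36; 0 0 1]
T6·…·T1 = [-3 0 -3; 0 -6 31; 0 0 1]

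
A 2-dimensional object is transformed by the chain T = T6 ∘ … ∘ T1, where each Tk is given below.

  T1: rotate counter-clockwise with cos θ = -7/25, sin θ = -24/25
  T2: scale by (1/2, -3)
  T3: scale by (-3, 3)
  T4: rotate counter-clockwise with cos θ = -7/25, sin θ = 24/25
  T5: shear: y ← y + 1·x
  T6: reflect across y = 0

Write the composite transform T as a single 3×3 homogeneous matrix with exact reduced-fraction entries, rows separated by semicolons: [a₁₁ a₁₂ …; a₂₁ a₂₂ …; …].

T = [-2103/250 -252/125 0; 2607/250 513/125 0; 0 0 1]

T1 = [-7/25 24/25 0; -24/25 -7/25 0; 0 0 1]
T2·T1 = [-7/50 12/25 0; 72/25 21/25 0; 0 0 1]
T3·…·T1 = [21/50 -36/25 0; 216/25 63/25 0; 0 0 1]
T4·…·T1 = [-2103/250 -252/125 0; -252/125 -261/125 0; 0 0 1]
T5·…·T1 = [-2103/250 -252/125 0; -2607/250 -513/125 0; 0 0 1]
T6·…·T1 = [-2103/250 -252/125 0; 2607/250 513/125 0; 0 0 1]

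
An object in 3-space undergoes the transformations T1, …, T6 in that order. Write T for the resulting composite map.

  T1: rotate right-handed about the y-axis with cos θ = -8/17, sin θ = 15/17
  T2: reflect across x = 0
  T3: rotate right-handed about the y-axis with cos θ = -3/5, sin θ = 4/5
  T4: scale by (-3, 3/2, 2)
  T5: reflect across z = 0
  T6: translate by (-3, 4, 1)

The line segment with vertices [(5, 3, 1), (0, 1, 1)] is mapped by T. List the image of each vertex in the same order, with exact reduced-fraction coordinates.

T1 rotate right-handed about the y-axis with cos θ = -8/17, sin θ = 15/17: (5, 3, 1) → (-25/17, 3, -83/17); (0, 1, 1) → (15/17, 1, -8/17)
T2 reflect across x = 0: (-25/17, 3, -83/17) → (25/17, 3, -83/17); (15/17, 1, -8/17) → (-15/17, 1, -8/17)
T3 rotate right-handed about the y-axis with cos θ = -3/5, sin θ = 4/5: (25/17, 3, -83/17) → (-407/85, 3, 149/85); (-15/17, 1, -8/17) → (13/85, 1, 84/85)
T4 scale by (-3, 3/2, 2): (-407/85, 3, 149/85) → (1221/85, 9/2, 298/85); (13/85, 1, 84/85) → (-39/85, 3/2, 168/85)
T5 reflect across z = 0: (1221/85, 9/2, 298/85) → (1221/85, 9/2, -298/85); (-39/85, 3/2, 168/85) → (-39/85, 3/2, -168/85)
T6 translate by (-3, 4, 1): (1221/85, 9/2, -298/85) → (966/85, 17/2, -213/85); (-39/85, 3/2, -168/85) → (-294/85, 11/2, -83/85)

image vertices: (966/85, 17/2, -213/85), (-294/85, 11/2, -83/85)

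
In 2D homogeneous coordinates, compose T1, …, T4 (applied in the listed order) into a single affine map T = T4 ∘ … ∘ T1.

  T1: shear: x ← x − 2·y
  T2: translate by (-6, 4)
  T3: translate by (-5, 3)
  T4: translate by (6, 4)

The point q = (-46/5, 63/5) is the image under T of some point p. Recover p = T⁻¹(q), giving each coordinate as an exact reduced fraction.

T1 = [1 -2 0; 0 1 0; 0 0 1]
T2·T1 = [1 -2 -6; 0 1 4; 0 0 1]
T3·…·T1 = [1 -2 -11; 0 1 7; 0 0 1]
T4·…·T1 = [1 -2 -5; 0 1 11; 0 0 1]
det M = 1; M⁻¹ = [1 2 -17; 0 1 -11; 0 0 1]
M⁻¹ · (-46/5, 63/5)ᵀ = (-1, 8/5)ᵀ

p = (-1, 8/5)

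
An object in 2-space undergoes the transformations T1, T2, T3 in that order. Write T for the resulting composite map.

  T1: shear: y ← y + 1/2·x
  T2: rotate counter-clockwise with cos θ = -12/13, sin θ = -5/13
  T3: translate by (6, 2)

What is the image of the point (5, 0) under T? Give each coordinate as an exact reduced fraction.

T1 shear: y ← y + 1/2·x: (5, 0) → (5, 5/2)
T2 rotate counter-clockwise with cos θ = -12/13, sin θ = -5/13: (5, 5/2) → (-95/26, -55/13)
T3 translate by (6, 2): (-95/26, -55/13) → (61/26, -29/13)

T(p) = (61/26, -29/13)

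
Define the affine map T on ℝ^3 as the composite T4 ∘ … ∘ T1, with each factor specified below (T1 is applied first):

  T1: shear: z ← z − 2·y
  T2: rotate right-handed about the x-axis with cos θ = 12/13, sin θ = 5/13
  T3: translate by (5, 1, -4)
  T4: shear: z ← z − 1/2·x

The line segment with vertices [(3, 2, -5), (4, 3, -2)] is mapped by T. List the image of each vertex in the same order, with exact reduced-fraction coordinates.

T1 shear: z ← z − 2·y: (3, 2, -5) → (3, 2, -9); (4, 3, -2) → (4, 3, -8)
T2 rotate right-handed about the x-axis with cos θ = 12/13, sin θ = 5/13: (3, 2, -9) → (3, 69/13, -98/13); (4, 3, -8) → (4, 76/13, -81/13)
T3 translate by (5, 1, -4): (3, 69/13, -98/13) → (8, 82/13, -150/13); (4, 76/13, -81/13) → (9, 89/13, -133/13)
T4 shear: z ← z − 1/2·x: (8, 82/13, -150/13) → (8, 82/13, -202/13); (9, 89/13, -133/13) → (9, 89/13, -383/26)

image vertices: (8, 82/13, -202/13), (9, 89/13, -383/26)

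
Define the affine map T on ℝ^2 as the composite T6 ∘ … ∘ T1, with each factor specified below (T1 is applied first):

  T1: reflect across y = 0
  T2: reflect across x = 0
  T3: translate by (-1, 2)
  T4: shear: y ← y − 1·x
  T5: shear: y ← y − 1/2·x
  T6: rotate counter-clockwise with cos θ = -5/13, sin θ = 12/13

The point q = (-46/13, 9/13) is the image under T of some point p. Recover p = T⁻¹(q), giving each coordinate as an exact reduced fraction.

p = (-3, -4)

T1 = [1 0 0; 0 -1 0; 0 0 1]
T2·T1 = [-1 0 0; 0 -1 0; 0 0 1]
T3·…·T1 = [-1 0 -1; 0 -1 2; 0 0 1]
T4·…·T1 = [-1 0 -1; 1 -1 3; 0 0 1]
T5·…·T1 = [-1 0 -1; 3/2 -1 7/2; 0 0 1]
T6·…·T1 = [-1 12/13 -37/13; -3/2 5/13 -59/26; 0 0 1]
det M = 1; M⁻¹ = [5/13 -12/13 -1; 3/2 -1 2; 0 0 1]
M⁻¹ · (-46/13, 9/13)ᵀ = (-3, -4)ᵀ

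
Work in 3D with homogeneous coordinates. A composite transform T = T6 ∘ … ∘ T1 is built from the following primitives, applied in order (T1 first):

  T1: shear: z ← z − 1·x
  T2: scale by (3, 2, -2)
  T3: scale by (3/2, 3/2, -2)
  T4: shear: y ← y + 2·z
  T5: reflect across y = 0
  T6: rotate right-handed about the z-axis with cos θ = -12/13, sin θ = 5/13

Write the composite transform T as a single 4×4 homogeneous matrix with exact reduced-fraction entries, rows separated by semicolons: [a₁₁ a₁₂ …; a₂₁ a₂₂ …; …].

T = [-94/13 15/13 40/13 0; -147/26 36/13 96/13 0; -4 0 4 0; 0 0 0 1]

T1 = [1 0 0 0; 0 1 0 0; -1 0 1 0; 0 0 0 1]
T2·T1 = [3 0 0 0; 0 2 0 0; 2 0 -2 0; 0 0 0 1]
T3·…·T1 = [9/2 0 0 0; 0 3 0 0; -4 0 4 0; 0 0 0 1]
T4·…·T1 = [9/2 0 0 0; -8 3 8 0; -4 0 4 0; 0 0 0 1]
T5·…·T1 = [9/2 0 0 0; 8 -3 -8 0; -4 0 4 0; 0 0 0 1]
T6·…·T1 = [-94/13 15/13 40/13 0; -147/26 36/13 96/13 0; -4 0 4 0; 0 0 0 1]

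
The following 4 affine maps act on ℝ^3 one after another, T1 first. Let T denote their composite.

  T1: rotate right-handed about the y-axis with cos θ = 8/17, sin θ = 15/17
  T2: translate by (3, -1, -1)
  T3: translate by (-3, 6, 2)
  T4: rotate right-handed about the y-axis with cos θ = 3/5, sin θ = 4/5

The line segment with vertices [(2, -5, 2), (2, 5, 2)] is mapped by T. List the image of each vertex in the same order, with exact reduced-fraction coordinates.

T1 rotate right-handed about the y-axis with cos θ = 8/17, sin θ = 15/17: (2, -5, 2) → (46/17, -5, -14/17); (2, 5, 2) → (46/17, 5, -14/17)
T2 translate by (3, -1, -1): (46/17, -5, -14/17) → (97/17, -6, -31/17); (46/17, 5, -14/17) → (97/17, 4, -31/17)
T3 translate by (-3, 6, 2): (97/17, -6, -31/17) → (46/17, 0, 3/17); (97/17, 4, -31/17) → (46/17, 10, 3/17)
T4 rotate right-handed about the y-axis with cos θ = 3/5, sin θ = 4/5: (46/17, 0, 3/17) → (30/17, 0, -35/17); (46/17, 10, 3/17) → (30/17, 10, -35/17)

image vertices: (30/17, 0, -35/17), (30/17, 10, -35/17)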